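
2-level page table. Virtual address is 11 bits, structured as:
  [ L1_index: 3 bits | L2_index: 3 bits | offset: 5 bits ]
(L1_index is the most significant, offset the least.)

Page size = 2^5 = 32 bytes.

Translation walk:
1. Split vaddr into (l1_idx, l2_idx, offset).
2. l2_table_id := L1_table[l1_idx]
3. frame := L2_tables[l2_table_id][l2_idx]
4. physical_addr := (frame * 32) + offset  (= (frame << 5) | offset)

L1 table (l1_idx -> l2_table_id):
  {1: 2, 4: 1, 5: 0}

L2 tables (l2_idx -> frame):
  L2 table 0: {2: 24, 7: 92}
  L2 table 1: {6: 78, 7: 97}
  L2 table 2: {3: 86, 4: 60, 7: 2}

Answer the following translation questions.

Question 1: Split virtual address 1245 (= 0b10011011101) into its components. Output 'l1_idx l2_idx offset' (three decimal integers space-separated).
vaddr = 1245 = 0b10011011101
  top 3 bits -> l1_idx = 4
  next 3 bits -> l2_idx = 6
  bottom 5 bits -> offset = 29

Answer: 4 6 29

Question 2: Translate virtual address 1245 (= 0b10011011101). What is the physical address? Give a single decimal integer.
Answer: 2525

Derivation:
vaddr = 1245 = 0b10011011101
Split: l1_idx=4, l2_idx=6, offset=29
L1[4] = 1
L2[1][6] = 78
paddr = 78 * 32 + 29 = 2525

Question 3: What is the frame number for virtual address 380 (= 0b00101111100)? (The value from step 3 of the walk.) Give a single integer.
vaddr = 380: l1_idx=1, l2_idx=3
L1[1] = 2; L2[2][3] = 86

Answer: 86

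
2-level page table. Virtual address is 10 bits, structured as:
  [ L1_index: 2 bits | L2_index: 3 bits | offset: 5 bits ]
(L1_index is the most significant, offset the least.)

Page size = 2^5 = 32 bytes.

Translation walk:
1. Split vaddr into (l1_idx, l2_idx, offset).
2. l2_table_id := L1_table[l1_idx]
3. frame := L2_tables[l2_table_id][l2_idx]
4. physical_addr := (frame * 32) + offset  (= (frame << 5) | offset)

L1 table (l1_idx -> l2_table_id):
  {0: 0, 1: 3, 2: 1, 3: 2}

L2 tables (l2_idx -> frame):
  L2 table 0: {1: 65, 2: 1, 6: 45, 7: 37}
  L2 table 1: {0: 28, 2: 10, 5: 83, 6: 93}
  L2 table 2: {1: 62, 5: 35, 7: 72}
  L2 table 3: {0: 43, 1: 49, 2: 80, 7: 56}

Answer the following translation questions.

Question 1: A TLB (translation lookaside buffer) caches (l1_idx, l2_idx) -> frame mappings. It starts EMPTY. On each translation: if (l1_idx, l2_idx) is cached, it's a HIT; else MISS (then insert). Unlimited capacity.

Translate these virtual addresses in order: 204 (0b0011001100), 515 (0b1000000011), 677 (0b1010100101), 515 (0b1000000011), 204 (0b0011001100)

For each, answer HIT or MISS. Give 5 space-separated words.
Answer: MISS MISS MISS HIT HIT

Derivation:
vaddr=204: (0,6) not in TLB -> MISS, insert
vaddr=515: (2,0) not in TLB -> MISS, insert
vaddr=677: (2,5) not in TLB -> MISS, insert
vaddr=515: (2,0) in TLB -> HIT
vaddr=204: (0,6) in TLB -> HIT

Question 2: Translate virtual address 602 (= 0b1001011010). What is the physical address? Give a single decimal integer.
vaddr = 602 = 0b1001011010
Split: l1_idx=2, l2_idx=2, offset=26
L1[2] = 1
L2[1][2] = 10
paddr = 10 * 32 + 26 = 346

Answer: 346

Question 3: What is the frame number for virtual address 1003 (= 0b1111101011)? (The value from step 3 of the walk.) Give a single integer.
vaddr = 1003: l1_idx=3, l2_idx=7
L1[3] = 2; L2[2][7] = 72

Answer: 72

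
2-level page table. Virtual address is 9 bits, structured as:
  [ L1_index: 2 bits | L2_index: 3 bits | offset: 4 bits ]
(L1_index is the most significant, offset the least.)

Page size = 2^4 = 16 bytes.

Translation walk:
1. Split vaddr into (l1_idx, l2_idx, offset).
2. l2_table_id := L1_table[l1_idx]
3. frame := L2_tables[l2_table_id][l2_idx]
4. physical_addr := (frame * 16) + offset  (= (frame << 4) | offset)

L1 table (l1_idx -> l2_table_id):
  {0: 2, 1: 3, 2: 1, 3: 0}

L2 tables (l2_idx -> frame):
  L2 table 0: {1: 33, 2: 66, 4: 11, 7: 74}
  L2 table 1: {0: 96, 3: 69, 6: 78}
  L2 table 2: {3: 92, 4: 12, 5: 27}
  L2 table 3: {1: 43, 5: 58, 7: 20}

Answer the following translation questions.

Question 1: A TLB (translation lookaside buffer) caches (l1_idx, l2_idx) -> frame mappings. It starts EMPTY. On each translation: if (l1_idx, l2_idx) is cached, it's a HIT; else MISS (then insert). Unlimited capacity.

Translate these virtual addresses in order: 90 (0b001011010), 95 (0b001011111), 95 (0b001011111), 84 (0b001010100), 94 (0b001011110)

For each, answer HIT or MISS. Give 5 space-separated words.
vaddr=90: (0,5) not in TLB -> MISS, insert
vaddr=95: (0,5) in TLB -> HIT
vaddr=95: (0,5) in TLB -> HIT
vaddr=84: (0,5) in TLB -> HIT
vaddr=94: (0,5) in TLB -> HIT

Answer: MISS HIT HIT HIT HIT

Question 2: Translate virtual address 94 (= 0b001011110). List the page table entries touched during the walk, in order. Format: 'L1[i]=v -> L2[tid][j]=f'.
vaddr = 94 = 0b001011110
Split: l1_idx=0, l2_idx=5, offset=14

Answer: L1[0]=2 -> L2[2][5]=27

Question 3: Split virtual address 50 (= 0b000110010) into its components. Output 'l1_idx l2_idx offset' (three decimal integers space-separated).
Answer: 0 3 2

Derivation:
vaddr = 50 = 0b000110010
  top 2 bits -> l1_idx = 0
  next 3 bits -> l2_idx = 3
  bottom 4 bits -> offset = 2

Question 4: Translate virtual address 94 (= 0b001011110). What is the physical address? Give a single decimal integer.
Answer: 446

Derivation:
vaddr = 94 = 0b001011110
Split: l1_idx=0, l2_idx=5, offset=14
L1[0] = 2
L2[2][5] = 27
paddr = 27 * 16 + 14 = 446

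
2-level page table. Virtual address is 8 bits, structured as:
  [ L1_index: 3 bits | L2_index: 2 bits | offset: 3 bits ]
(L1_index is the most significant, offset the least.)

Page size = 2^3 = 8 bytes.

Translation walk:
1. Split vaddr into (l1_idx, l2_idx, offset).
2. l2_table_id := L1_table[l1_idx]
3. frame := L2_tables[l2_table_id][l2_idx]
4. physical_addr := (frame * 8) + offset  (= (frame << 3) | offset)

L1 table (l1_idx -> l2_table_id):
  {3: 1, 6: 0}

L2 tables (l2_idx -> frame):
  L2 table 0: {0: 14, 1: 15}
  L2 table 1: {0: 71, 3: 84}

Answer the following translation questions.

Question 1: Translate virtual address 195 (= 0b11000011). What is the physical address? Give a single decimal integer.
Answer: 115

Derivation:
vaddr = 195 = 0b11000011
Split: l1_idx=6, l2_idx=0, offset=3
L1[6] = 0
L2[0][0] = 14
paddr = 14 * 8 + 3 = 115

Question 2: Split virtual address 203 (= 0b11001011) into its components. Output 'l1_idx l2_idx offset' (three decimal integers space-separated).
Answer: 6 1 3

Derivation:
vaddr = 203 = 0b11001011
  top 3 bits -> l1_idx = 6
  next 2 bits -> l2_idx = 1
  bottom 3 bits -> offset = 3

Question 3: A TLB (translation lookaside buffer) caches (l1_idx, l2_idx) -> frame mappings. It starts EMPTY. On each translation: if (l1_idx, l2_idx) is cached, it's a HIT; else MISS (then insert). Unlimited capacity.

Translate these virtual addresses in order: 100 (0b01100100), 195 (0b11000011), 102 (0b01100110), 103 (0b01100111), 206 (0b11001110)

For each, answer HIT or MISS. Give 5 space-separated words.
Answer: MISS MISS HIT HIT MISS

Derivation:
vaddr=100: (3,0) not in TLB -> MISS, insert
vaddr=195: (6,0) not in TLB -> MISS, insert
vaddr=102: (3,0) in TLB -> HIT
vaddr=103: (3,0) in TLB -> HIT
vaddr=206: (6,1) not in TLB -> MISS, insert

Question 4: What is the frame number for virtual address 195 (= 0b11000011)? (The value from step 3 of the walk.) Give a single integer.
Answer: 14

Derivation:
vaddr = 195: l1_idx=6, l2_idx=0
L1[6] = 0; L2[0][0] = 14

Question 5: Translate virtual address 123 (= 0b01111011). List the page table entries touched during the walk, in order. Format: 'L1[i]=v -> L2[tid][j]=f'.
vaddr = 123 = 0b01111011
Split: l1_idx=3, l2_idx=3, offset=3

Answer: L1[3]=1 -> L2[1][3]=84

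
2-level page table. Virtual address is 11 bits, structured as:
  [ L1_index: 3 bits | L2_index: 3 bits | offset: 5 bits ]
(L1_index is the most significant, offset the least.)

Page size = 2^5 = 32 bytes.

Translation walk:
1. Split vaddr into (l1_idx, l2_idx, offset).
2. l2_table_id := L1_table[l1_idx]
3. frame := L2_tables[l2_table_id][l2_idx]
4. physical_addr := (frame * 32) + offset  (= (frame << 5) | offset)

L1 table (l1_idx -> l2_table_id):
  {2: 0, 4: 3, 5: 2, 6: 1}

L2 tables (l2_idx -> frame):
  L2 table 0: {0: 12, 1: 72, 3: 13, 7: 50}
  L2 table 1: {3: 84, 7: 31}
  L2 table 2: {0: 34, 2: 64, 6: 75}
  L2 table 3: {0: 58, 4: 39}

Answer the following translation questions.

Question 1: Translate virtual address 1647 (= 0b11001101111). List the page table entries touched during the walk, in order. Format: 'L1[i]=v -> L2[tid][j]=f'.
vaddr = 1647 = 0b11001101111
Split: l1_idx=6, l2_idx=3, offset=15

Answer: L1[6]=1 -> L2[1][3]=84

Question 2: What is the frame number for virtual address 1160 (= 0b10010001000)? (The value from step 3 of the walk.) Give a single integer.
Answer: 39

Derivation:
vaddr = 1160: l1_idx=4, l2_idx=4
L1[4] = 3; L2[3][4] = 39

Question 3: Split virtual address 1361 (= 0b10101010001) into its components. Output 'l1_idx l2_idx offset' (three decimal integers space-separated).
vaddr = 1361 = 0b10101010001
  top 3 bits -> l1_idx = 5
  next 3 bits -> l2_idx = 2
  bottom 5 bits -> offset = 17

Answer: 5 2 17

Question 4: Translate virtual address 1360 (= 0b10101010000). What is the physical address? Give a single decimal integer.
Answer: 2064

Derivation:
vaddr = 1360 = 0b10101010000
Split: l1_idx=5, l2_idx=2, offset=16
L1[5] = 2
L2[2][2] = 64
paddr = 64 * 32 + 16 = 2064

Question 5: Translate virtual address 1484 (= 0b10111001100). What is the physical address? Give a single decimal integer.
Answer: 2412

Derivation:
vaddr = 1484 = 0b10111001100
Split: l1_idx=5, l2_idx=6, offset=12
L1[5] = 2
L2[2][6] = 75
paddr = 75 * 32 + 12 = 2412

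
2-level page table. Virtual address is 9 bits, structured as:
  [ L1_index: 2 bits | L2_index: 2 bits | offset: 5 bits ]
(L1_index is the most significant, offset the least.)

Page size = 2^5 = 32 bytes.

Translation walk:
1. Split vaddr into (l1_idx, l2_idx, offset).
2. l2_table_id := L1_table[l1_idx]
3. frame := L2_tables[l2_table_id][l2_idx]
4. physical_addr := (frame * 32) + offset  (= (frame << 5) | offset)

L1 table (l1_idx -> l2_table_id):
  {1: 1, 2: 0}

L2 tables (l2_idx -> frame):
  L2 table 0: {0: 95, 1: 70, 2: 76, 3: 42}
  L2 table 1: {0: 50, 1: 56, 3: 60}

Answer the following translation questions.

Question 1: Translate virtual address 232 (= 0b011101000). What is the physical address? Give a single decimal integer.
vaddr = 232 = 0b011101000
Split: l1_idx=1, l2_idx=3, offset=8
L1[1] = 1
L2[1][3] = 60
paddr = 60 * 32 + 8 = 1928

Answer: 1928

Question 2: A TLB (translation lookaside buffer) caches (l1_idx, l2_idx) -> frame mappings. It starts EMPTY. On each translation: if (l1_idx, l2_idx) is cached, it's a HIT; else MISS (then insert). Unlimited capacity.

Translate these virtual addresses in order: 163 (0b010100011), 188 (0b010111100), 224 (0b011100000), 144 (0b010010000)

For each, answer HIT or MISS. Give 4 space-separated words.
vaddr=163: (1,1) not in TLB -> MISS, insert
vaddr=188: (1,1) in TLB -> HIT
vaddr=224: (1,3) not in TLB -> MISS, insert
vaddr=144: (1,0) not in TLB -> MISS, insert

Answer: MISS HIT MISS MISS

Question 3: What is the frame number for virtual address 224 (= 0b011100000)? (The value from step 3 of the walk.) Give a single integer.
vaddr = 224: l1_idx=1, l2_idx=3
L1[1] = 1; L2[1][3] = 60

Answer: 60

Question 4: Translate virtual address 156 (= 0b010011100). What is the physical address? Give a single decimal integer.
vaddr = 156 = 0b010011100
Split: l1_idx=1, l2_idx=0, offset=28
L1[1] = 1
L2[1][0] = 50
paddr = 50 * 32 + 28 = 1628

Answer: 1628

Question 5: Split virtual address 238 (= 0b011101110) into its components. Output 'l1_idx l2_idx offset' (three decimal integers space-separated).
vaddr = 238 = 0b011101110
  top 2 bits -> l1_idx = 1
  next 2 bits -> l2_idx = 3
  bottom 5 bits -> offset = 14

Answer: 1 3 14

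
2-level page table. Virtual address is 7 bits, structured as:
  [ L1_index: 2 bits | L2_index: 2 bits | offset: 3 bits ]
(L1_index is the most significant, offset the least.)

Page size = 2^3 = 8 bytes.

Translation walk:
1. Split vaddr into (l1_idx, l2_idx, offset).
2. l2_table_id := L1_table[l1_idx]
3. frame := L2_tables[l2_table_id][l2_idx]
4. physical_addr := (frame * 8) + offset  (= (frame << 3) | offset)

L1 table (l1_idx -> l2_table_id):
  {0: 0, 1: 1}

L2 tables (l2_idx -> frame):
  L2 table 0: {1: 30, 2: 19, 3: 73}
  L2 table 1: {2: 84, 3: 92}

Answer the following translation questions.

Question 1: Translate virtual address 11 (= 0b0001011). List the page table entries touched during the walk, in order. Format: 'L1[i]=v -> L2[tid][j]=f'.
vaddr = 11 = 0b0001011
Split: l1_idx=0, l2_idx=1, offset=3

Answer: L1[0]=0 -> L2[0][1]=30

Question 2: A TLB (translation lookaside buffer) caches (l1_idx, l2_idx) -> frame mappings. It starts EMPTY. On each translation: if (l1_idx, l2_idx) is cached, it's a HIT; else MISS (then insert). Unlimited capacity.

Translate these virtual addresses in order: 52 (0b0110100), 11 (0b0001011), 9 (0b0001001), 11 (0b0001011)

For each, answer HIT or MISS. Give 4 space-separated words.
Answer: MISS MISS HIT HIT

Derivation:
vaddr=52: (1,2) not in TLB -> MISS, insert
vaddr=11: (0,1) not in TLB -> MISS, insert
vaddr=9: (0,1) in TLB -> HIT
vaddr=11: (0,1) in TLB -> HIT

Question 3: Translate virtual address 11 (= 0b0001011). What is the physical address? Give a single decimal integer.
Answer: 243

Derivation:
vaddr = 11 = 0b0001011
Split: l1_idx=0, l2_idx=1, offset=3
L1[0] = 0
L2[0][1] = 30
paddr = 30 * 8 + 3 = 243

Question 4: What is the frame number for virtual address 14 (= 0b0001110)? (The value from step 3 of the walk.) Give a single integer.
Answer: 30

Derivation:
vaddr = 14: l1_idx=0, l2_idx=1
L1[0] = 0; L2[0][1] = 30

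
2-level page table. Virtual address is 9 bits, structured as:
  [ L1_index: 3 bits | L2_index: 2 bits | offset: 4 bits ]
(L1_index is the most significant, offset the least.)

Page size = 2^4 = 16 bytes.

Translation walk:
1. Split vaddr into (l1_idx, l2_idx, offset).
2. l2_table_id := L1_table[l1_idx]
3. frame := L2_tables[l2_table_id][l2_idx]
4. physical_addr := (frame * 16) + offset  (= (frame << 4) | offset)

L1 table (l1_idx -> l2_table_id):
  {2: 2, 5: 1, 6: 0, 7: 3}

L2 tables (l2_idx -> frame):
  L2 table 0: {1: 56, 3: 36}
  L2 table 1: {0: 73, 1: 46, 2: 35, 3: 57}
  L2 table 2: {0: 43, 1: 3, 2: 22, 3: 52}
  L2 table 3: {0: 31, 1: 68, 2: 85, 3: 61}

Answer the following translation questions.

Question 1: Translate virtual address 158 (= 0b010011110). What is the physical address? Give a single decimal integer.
Answer: 62

Derivation:
vaddr = 158 = 0b010011110
Split: l1_idx=2, l2_idx=1, offset=14
L1[2] = 2
L2[2][1] = 3
paddr = 3 * 16 + 14 = 62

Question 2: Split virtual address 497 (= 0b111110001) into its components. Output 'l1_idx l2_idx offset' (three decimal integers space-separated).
vaddr = 497 = 0b111110001
  top 3 bits -> l1_idx = 7
  next 2 bits -> l2_idx = 3
  bottom 4 bits -> offset = 1

Answer: 7 3 1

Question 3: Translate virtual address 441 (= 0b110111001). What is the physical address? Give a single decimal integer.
Answer: 585

Derivation:
vaddr = 441 = 0b110111001
Split: l1_idx=6, l2_idx=3, offset=9
L1[6] = 0
L2[0][3] = 36
paddr = 36 * 16 + 9 = 585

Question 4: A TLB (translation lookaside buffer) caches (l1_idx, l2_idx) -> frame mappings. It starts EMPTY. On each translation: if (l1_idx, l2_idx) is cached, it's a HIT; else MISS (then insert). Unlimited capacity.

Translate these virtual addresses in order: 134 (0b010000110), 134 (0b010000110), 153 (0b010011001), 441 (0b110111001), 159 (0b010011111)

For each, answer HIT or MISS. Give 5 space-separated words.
vaddr=134: (2,0) not in TLB -> MISS, insert
vaddr=134: (2,0) in TLB -> HIT
vaddr=153: (2,1) not in TLB -> MISS, insert
vaddr=441: (6,3) not in TLB -> MISS, insert
vaddr=159: (2,1) in TLB -> HIT

Answer: MISS HIT MISS MISS HIT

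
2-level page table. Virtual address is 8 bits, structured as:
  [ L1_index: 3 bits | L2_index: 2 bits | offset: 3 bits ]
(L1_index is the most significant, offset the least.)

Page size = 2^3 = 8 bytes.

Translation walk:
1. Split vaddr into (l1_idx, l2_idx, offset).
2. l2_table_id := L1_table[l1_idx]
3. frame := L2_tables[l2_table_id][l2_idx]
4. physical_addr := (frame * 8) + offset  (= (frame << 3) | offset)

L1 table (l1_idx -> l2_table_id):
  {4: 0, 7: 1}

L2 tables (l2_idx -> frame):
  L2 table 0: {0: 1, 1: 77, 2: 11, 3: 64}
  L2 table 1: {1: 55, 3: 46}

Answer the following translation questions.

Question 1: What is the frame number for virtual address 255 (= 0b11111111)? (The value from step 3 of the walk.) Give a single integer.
vaddr = 255: l1_idx=7, l2_idx=3
L1[7] = 1; L2[1][3] = 46

Answer: 46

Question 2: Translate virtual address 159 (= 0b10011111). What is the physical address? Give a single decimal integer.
Answer: 519

Derivation:
vaddr = 159 = 0b10011111
Split: l1_idx=4, l2_idx=3, offset=7
L1[4] = 0
L2[0][3] = 64
paddr = 64 * 8 + 7 = 519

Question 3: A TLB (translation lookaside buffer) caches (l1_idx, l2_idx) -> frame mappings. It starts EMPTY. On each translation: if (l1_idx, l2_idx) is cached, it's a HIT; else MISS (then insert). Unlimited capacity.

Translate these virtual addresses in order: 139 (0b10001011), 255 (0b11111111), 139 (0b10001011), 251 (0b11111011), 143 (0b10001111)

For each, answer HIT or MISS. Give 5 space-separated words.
vaddr=139: (4,1) not in TLB -> MISS, insert
vaddr=255: (7,3) not in TLB -> MISS, insert
vaddr=139: (4,1) in TLB -> HIT
vaddr=251: (7,3) in TLB -> HIT
vaddr=143: (4,1) in TLB -> HIT

Answer: MISS MISS HIT HIT HIT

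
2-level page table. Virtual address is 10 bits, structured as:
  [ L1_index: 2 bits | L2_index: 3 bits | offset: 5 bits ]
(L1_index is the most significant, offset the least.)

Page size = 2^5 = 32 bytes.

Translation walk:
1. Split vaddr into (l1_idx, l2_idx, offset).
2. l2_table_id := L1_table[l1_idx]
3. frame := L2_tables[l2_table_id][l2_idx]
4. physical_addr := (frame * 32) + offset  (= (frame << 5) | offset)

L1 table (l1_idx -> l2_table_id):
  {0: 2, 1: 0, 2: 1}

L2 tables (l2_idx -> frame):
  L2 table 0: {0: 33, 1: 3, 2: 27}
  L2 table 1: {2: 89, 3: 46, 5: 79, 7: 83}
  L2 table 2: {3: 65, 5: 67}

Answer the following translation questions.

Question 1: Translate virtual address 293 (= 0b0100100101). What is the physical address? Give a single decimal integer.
vaddr = 293 = 0b0100100101
Split: l1_idx=1, l2_idx=1, offset=5
L1[1] = 0
L2[0][1] = 3
paddr = 3 * 32 + 5 = 101

Answer: 101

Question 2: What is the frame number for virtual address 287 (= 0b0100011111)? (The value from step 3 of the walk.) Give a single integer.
Answer: 33

Derivation:
vaddr = 287: l1_idx=1, l2_idx=0
L1[1] = 0; L2[0][0] = 33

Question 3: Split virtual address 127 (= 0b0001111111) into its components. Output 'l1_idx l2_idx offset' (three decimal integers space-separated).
vaddr = 127 = 0b0001111111
  top 2 bits -> l1_idx = 0
  next 3 bits -> l2_idx = 3
  bottom 5 bits -> offset = 31

Answer: 0 3 31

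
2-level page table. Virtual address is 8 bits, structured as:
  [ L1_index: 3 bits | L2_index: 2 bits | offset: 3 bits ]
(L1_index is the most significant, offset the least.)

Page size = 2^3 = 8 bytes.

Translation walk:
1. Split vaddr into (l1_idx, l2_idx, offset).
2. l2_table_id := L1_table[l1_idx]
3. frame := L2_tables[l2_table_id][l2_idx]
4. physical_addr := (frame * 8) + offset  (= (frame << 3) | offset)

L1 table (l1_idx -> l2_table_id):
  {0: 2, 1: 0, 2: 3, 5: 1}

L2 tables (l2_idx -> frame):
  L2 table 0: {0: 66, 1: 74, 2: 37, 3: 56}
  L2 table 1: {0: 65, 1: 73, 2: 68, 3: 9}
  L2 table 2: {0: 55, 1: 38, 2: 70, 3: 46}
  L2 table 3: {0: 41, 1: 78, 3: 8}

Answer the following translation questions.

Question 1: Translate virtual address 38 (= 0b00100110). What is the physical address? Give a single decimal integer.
Answer: 534

Derivation:
vaddr = 38 = 0b00100110
Split: l1_idx=1, l2_idx=0, offset=6
L1[1] = 0
L2[0][0] = 66
paddr = 66 * 8 + 6 = 534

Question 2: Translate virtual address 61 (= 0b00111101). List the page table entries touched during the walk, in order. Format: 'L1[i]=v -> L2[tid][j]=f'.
Answer: L1[1]=0 -> L2[0][3]=56

Derivation:
vaddr = 61 = 0b00111101
Split: l1_idx=1, l2_idx=3, offset=5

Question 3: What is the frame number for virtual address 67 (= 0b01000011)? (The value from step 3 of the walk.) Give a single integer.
vaddr = 67: l1_idx=2, l2_idx=0
L1[2] = 3; L2[3][0] = 41

Answer: 41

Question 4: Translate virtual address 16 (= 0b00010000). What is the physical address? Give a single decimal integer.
vaddr = 16 = 0b00010000
Split: l1_idx=0, l2_idx=2, offset=0
L1[0] = 2
L2[2][2] = 70
paddr = 70 * 8 + 0 = 560

Answer: 560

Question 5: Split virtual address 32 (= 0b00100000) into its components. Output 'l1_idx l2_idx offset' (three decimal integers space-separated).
Answer: 1 0 0

Derivation:
vaddr = 32 = 0b00100000
  top 3 bits -> l1_idx = 1
  next 2 bits -> l2_idx = 0
  bottom 3 bits -> offset = 0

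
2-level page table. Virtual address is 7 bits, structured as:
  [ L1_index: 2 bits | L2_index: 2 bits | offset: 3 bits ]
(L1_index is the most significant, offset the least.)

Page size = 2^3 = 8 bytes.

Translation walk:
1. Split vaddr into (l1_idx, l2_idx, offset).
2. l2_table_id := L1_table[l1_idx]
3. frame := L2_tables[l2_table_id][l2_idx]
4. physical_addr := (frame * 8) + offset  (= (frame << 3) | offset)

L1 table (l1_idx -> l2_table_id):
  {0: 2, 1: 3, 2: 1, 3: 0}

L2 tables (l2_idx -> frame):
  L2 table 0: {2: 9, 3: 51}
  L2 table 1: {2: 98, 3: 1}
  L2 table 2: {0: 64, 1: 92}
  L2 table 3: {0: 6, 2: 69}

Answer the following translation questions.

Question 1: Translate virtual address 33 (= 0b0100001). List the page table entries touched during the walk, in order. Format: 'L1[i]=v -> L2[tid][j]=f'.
vaddr = 33 = 0b0100001
Split: l1_idx=1, l2_idx=0, offset=1

Answer: L1[1]=3 -> L2[3][0]=6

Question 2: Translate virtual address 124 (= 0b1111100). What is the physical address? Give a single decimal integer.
vaddr = 124 = 0b1111100
Split: l1_idx=3, l2_idx=3, offset=4
L1[3] = 0
L2[0][3] = 51
paddr = 51 * 8 + 4 = 412

Answer: 412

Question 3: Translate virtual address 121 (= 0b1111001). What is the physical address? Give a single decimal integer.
Answer: 409

Derivation:
vaddr = 121 = 0b1111001
Split: l1_idx=3, l2_idx=3, offset=1
L1[3] = 0
L2[0][3] = 51
paddr = 51 * 8 + 1 = 409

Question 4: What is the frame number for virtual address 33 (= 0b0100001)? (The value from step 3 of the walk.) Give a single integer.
vaddr = 33: l1_idx=1, l2_idx=0
L1[1] = 3; L2[3][0] = 6

Answer: 6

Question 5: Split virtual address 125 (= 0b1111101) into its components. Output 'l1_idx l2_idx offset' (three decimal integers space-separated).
Answer: 3 3 5

Derivation:
vaddr = 125 = 0b1111101
  top 2 bits -> l1_idx = 3
  next 2 bits -> l2_idx = 3
  bottom 3 bits -> offset = 5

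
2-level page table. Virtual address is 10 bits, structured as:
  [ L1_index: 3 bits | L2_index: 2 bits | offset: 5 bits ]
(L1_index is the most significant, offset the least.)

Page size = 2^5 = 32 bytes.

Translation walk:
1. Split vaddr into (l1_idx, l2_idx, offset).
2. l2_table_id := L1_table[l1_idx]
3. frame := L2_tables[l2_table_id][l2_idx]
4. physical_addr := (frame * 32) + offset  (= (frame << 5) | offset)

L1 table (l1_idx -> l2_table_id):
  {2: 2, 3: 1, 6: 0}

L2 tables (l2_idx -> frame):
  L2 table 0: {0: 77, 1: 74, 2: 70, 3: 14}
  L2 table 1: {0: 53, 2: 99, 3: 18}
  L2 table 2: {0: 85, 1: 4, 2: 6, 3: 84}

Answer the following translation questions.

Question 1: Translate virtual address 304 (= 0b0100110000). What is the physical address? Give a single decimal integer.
Answer: 144

Derivation:
vaddr = 304 = 0b0100110000
Split: l1_idx=2, l2_idx=1, offset=16
L1[2] = 2
L2[2][1] = 4
paddr = 4 * 32 + 16 = 144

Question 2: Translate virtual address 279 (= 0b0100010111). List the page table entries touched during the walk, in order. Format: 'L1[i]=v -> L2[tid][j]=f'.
vaddr = 279 = 0b0100010111
Split: l1_idx=2, l2_idx=0, offset=23

Answer: L1[2]=2 -> L2[2][0]=85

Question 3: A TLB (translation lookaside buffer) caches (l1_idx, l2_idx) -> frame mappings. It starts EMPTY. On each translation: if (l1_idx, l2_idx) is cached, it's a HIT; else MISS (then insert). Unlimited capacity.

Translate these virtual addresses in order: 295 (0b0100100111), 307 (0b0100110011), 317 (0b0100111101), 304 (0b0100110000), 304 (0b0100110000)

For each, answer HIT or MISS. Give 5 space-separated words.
vaddr=295: (2,1) not in TLB -> MISS, insert
vaddr=307: (2,1) in TLB -> HIT
vaddr=317: (2,1) in TLB -> HIT
vaddr=304: (2,1) in TLB -> HIT
vaddr=304: (2,1) in TLB -> HIT

Answer: MISS HIT HIT HIT HIT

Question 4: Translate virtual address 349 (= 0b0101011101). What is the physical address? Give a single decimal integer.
Answer: 221

Derivation:
vaddr = 349 = 0b0101011101
Split: l1_idx=2, l2_idx=2, offset=29
L1[2] = 2
L2[2][2] = 6
paddr = 6 * 32 + 29 = 221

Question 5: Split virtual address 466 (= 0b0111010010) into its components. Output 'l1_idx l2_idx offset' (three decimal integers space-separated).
vaddr = 466 = 0b0111010010
  top 3 bits -> l1_idx = 3
  next 2 bits -> l2_idx = 2
  bottom 5 bits -> offset = 18

Answer: 3 2 18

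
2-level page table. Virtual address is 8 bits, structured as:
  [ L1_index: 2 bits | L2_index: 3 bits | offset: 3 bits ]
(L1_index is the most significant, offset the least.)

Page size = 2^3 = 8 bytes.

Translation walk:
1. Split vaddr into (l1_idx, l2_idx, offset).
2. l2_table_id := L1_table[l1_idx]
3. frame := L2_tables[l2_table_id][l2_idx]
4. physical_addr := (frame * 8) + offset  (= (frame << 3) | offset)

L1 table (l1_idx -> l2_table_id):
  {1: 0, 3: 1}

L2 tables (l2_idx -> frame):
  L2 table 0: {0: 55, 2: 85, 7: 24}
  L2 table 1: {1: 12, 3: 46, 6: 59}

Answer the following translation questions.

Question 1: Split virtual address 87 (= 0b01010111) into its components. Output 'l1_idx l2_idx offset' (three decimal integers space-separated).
Answer: 1 2 7

Derivation:
vaddr = 87 = 0b01010111
  top 2 bits -> l1_idx = 1
  next 3 bits -> l2_idx = 2
  bottom 3 bits -> offset = 7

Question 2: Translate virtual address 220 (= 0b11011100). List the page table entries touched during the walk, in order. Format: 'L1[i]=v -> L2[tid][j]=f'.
Answer: L1[3]=1 -> L2[1][3]=46

Derivation:
vaddr = 220 = 0b11011100
Split: l1_idx=3, l2_idx=3, offset=4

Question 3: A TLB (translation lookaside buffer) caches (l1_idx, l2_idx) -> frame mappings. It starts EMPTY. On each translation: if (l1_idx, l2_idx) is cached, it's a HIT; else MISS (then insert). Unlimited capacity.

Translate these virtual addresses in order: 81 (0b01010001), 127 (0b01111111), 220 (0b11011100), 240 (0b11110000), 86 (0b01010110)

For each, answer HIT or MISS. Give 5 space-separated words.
vaddr=81: (1,2) not in TLB -> MISS, insert
vaddr=127: (1,7) not in TLB -> MISS, insert
vaddr=220: (3,3) not in TLB -> MISS, insert
vaddr=240: (3,6) not in TLB -> MISS, insert
vaddr=86: (1,2) in TLB -> HIT

Answer: MISS MISS MISS MISS HIT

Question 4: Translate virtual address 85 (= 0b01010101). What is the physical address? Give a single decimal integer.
vaddr = 85 = 0b01010101
Split: l1_idx=1, l2_idx=2, offset=5
L1[1] = 0
L2[0][2] = 85
paddr = 85 * 8 + 5 = 685

Answer: 685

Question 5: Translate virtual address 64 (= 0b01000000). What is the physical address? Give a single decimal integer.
Answer: 440

Derivation:
vaddr = 64 = 0b01000000
Split: l1_idx=1, l2_idx=0, offset=0
L1[1] = 0
L2[0][0] = 55
paddr = 55 * 8 + 0 = 440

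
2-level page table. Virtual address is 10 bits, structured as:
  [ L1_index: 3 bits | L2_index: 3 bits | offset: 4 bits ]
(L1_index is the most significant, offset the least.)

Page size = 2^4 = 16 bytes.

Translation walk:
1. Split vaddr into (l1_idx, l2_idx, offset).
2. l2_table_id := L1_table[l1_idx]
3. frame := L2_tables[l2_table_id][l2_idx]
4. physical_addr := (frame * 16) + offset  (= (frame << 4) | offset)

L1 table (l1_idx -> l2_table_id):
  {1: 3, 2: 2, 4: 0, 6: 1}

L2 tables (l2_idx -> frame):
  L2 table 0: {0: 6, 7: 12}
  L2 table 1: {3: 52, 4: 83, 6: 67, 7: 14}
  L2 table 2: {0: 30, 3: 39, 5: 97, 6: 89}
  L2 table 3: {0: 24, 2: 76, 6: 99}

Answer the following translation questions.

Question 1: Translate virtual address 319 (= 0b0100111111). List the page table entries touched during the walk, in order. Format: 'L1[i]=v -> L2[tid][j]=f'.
vaddr = 319 = 0b0100111111
Split: l1_idx=2, l2_idx=3, offset=15

Answer: L1[2]=2 -> L2[2][3]=39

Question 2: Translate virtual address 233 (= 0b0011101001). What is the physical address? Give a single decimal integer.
vaddr = 233 = 0b0011101001
Split: l1_idx=1, l2_idx=6, offset=9
L1[1] = 3
L2[3][6] = 99
paddr = 99 * 16 + 9 = 1593

Answer: 1593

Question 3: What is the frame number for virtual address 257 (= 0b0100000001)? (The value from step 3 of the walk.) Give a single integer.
Answer: 30

Derivation:
vaddr = 257: l1_idx=2, l2_idx=0
L1[2] = 2; L2[2][0] = 30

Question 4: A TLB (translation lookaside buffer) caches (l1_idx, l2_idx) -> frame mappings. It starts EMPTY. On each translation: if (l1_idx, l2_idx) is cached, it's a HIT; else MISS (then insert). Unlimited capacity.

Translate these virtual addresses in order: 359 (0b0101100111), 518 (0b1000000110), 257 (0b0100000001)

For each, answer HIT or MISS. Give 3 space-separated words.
Answer: MISS MISS MISS

Derivation:
vaddr=359: (2,6) not in TLB -> MISS, insert
vaddr=518: (4,0) not in TLB -> MISS, insert
vaddr=257: (2,0) not in TLB -> MISS, insert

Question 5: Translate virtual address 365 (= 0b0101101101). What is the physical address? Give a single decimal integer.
vaddr = 365 = 0b0101101101
Split: l1_idx=2, l2_idx=6, offset=13
L1[2] = 2
L2[2][6] = 89
paddr = 89 * 16 + 13 = 1437

Answer: 1437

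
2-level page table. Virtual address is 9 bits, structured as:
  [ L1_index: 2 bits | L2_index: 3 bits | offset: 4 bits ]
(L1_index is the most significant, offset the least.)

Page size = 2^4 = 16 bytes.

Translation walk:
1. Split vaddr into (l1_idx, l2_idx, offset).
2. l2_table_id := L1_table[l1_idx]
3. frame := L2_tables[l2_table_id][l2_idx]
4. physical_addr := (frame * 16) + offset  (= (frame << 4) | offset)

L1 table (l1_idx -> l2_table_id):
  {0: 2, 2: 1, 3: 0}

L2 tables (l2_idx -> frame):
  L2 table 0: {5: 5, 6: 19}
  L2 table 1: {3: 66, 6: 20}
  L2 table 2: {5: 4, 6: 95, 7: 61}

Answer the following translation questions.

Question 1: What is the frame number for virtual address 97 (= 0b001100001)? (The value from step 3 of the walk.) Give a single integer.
Answer: 95

Derivation:
vaddr = 97: l1_idx=0, l2_idx=6
L1[0] = 2; L2[2][6] = 95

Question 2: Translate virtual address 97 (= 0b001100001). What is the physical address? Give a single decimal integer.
vaddr = 97 = 0b001100001
Split: l1_idx=0, l2_idx=6, offset=1
L1[0] = 2
L2[2][6] = 95
paddr = 95 * 16 + 1 = 1521

Answer: 1521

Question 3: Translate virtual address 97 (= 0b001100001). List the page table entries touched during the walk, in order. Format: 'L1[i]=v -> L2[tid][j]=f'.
vaddr = 97 = 0b001100001
Split: l1_idx=0, l2_idx=6, offset=1

Answer: L1[0]=2 -> L2[2][6]=95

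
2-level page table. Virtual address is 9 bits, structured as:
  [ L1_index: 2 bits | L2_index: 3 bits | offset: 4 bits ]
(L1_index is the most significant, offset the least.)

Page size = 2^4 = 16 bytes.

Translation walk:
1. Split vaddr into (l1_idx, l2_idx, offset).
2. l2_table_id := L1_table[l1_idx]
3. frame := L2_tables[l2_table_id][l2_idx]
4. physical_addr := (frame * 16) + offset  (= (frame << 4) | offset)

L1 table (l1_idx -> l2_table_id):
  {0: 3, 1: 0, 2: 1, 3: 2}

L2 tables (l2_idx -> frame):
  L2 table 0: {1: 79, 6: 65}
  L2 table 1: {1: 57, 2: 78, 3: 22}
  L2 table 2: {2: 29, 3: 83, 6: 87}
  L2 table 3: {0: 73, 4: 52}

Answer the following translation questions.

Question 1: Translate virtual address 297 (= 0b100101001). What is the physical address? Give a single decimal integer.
Answer: 1257

Derivation:
vaddr = 297 = 0b100101001
Split: l1_idx=2, l2_idx=2, offset=9
L1[2] = 1
L2[1][2] = 78
paddr = 78 * 16 + 9 = 1257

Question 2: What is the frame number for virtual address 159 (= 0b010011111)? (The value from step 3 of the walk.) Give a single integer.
Answer: 79

Derivation:
vaddr = 159: l1_idx=1, l2_idx=1
L1[1] = 0; L2[0][1] = 79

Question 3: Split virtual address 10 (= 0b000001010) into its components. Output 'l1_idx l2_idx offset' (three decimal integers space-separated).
vaddr = 10 = 0b000001010
  top 2 bits -> l1_idx = 0
  next 3 bits -> l2_idx = 0
  bottom 4 bits -> offset = 10

Answer: 0 0 10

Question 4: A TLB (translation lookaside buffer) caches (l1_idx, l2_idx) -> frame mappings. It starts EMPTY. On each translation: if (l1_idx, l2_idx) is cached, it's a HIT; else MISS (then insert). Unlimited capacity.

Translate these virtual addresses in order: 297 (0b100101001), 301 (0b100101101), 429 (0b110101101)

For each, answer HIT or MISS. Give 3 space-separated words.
Answer: MISS HIT MISS

Derivation:
vaddr=297: (2,2) not in TLB -> MISS, insert
vaddr=301: (2,2) in TLB -> HIT
vaddr=429: (3,2) not in TLB -> MISS, insert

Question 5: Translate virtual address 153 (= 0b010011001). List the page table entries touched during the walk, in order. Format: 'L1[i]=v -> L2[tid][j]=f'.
vaddr = 153 = 0b010011001
Split: l1_idx=1, l2_idx=1, offset=9

Answer: L1[1]=0 -> L2[0][1]=79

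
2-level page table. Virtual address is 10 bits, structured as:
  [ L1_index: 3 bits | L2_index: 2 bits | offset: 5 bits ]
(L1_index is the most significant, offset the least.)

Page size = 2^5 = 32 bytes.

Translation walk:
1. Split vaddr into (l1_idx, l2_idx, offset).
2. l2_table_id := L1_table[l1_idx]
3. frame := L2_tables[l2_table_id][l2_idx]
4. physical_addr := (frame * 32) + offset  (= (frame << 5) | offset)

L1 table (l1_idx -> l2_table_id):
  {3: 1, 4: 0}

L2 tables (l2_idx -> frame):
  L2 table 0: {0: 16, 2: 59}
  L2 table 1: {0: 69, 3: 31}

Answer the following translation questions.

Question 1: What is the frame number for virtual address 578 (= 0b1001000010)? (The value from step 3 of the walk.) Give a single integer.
vaddr = 578: l1_idx=4, l2_idx=2
L1[4] = 0; L2[0][2] = 59

Answer: 59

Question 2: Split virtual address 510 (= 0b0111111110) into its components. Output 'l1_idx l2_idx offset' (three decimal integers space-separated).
vaddr = 510 = 0b0111111110
  top 3 bits -> l1_idx = 3
  next 2 bits -> l2_idx = 3
  bottom 5 bits -> offset = 30

Answer: 3 3 30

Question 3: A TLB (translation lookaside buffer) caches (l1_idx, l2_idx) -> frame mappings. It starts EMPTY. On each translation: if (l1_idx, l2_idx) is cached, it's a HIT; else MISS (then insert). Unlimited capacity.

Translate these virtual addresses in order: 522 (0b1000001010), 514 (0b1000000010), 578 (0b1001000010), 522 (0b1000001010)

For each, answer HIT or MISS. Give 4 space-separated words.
vaddr=522: (4,0) not in TLB -> MISS, insert
vaddr=514: (4,0) in TLB -> HIT
vaddr=578: (4,2) not in TLB -> MISS, insert
vaddr=522: (4,0) in TLB -> HIT

Answer: MISS HIT MISS HIT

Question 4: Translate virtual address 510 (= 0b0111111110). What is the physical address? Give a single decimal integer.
vaddr = 510 = 0b0111111110
Split: l1_idx=3, l2_idx=3, offset=30
L1[3] = 1
L2[1][3] = 31
paddr = 31 * 32 + 30 = 1022

Answer: 1022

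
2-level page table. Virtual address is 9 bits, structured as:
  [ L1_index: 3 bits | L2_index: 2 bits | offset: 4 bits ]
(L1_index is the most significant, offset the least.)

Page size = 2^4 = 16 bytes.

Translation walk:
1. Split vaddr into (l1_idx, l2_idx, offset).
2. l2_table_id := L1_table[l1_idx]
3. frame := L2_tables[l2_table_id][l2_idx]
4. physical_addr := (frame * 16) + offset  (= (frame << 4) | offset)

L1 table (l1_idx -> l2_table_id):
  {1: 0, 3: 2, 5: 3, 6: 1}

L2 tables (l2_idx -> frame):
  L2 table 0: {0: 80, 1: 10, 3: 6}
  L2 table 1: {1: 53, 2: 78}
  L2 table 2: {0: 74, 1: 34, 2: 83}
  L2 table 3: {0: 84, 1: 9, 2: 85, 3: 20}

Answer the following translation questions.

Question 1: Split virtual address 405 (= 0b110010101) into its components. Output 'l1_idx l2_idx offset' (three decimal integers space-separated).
Answer: 6 1 5

Derivation:
vaddr = 405 = 0b110010101
  top 3 bits -> l1_idx = 6
  next 2 bits -> l2_idx = 1
  bottom 4 bits -> offset = 5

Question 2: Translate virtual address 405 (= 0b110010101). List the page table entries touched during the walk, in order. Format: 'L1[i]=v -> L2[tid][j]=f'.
Answer: L1[6]=1 -> L2[1][1]=53

Derivation:
vaddr = 405 = 0b110010101
Split: l1_idx=6, l2_idx=1, offset=5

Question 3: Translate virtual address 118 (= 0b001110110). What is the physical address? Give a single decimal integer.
vaddr = 118 = 0b001110110
Split: l1_idx=1, l2_idx=3, offset=6
L1[1] = 0
L2[0][3] = 6
paddr = 6 * 16 + 6 = 102

Answer: 102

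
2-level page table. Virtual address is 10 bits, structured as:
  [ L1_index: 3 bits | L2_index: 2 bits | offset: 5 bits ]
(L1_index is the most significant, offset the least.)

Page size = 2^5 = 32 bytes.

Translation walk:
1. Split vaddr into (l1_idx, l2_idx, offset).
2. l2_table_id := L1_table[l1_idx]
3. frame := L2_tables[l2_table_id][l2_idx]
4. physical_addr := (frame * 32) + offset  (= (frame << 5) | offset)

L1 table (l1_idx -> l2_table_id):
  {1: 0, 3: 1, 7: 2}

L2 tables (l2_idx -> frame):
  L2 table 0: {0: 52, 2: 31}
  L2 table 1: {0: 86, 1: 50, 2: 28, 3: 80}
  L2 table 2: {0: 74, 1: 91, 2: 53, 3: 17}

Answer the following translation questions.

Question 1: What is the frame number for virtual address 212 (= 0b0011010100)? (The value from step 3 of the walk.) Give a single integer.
vaddr = 212: l1_idx=1, l2_idx=2
L1[1] = 0; L2[0][2] = 31

Answer: 31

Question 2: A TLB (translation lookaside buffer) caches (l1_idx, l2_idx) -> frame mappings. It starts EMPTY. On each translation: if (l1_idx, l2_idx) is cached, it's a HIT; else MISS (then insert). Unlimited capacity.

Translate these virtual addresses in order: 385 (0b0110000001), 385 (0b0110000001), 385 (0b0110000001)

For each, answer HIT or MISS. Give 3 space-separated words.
Answer: MISS HIT HIT

Derivation:
vaddr=385: (3,0) not in TLB -> MISS, insert
vaddr=385: (3,0) in TLB -> HIT
vaddr=385: (3,0) in TLB -> HIT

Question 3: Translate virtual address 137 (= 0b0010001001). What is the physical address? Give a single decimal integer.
Answer: 1673

Derivation:
vaddr = 137 = 0b0010001001
Split: l1_idx=1, l2_idx=0, offset=9
L1[1] = 0
L2[0][0] = 52
paddr = 52 * 32 + 9 = 1673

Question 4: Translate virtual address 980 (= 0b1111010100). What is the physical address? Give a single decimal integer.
vaddr = 980 = 0b1111010100
Split: l1_idx=7, l2_idx=2, offset=20
L1[7] = 2
L2[2][2] = 53
paddr = 53 * 32 + 20 = 1716

Answer: 1716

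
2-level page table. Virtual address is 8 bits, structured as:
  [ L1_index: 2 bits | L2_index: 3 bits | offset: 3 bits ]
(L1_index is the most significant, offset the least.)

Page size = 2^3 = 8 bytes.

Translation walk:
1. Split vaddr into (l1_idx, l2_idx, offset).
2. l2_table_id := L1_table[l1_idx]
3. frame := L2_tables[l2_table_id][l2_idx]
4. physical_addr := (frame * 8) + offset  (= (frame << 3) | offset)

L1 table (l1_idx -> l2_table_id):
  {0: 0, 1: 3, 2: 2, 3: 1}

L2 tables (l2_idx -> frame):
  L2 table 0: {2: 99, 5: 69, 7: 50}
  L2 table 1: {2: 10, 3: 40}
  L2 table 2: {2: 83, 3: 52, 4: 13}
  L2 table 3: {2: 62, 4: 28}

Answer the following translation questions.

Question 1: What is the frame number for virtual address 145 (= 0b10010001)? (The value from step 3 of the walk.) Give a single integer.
Answer: 83

Derivation:
vaddr = 145: l1_idx=2, l2_idx=2
L1[2] = 2; L2[2][2] = 83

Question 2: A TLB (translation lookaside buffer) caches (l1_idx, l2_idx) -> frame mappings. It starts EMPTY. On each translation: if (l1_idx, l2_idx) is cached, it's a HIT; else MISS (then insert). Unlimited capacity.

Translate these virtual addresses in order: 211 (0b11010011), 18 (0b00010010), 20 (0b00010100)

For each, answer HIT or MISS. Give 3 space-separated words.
Answer: MISS MISS HIT

Derivation:
vaddr=211: (3,2) not in TLB -> MISS, insert
vaddr=18: (0,2) not in TLB -> MISS, insert
vaddr=20: (0,2) in TLB -> HIT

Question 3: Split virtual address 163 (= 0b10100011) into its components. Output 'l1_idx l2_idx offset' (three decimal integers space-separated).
vaddr = 163 = 0b10100011
  top 2 bits -> l1_idx = 2
  next 3 bits -> l2_idx = 4
  bottom 3 bits -> offset = 3

Answer: 2 4 3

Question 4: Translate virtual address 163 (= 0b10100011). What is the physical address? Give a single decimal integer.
Answer: 107

Derivation:
vaddr = 163 = 0b10100011
Split: l1_idx=2, l2_idx=4, offset=3
L1[2] = 2
L2[2][4] = 13
paddr = 13 * 8 + 3 = 107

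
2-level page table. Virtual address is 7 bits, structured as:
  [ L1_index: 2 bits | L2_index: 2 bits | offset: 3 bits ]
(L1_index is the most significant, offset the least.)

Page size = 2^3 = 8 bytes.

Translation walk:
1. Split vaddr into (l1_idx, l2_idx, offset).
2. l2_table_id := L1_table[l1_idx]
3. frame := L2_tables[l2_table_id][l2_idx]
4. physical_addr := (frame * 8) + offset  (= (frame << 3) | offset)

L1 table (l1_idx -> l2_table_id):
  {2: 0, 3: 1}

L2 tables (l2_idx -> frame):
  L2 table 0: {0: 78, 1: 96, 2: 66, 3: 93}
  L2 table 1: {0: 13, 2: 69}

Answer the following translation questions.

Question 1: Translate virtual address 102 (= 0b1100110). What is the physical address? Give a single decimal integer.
Answer: 110

Derivation:
vaddr = 102 = 0b1100110
Split: l1_idx=3, l2_idx=0, offset=6
L1[3] = 1
L2[1][0] = 13
paddr = 13 * 8 + 6 = 110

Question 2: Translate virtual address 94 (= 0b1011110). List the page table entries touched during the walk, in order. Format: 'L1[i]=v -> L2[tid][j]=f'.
vaddr = 94 = 0b1011110
Split: l1_idx=2, l2_idx=3, offset=6

Answer: L1[2]=0 -> L2[0][3]=93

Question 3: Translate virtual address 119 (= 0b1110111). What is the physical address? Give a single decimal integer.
vaddr = 119 = 0b1110111
Split: l1_idx=3, l2_idx=2, offset=7
L1[3] = 1
L2[1][2] = 69
paddr = 69 * 8 + 7 = 559

Answer: 559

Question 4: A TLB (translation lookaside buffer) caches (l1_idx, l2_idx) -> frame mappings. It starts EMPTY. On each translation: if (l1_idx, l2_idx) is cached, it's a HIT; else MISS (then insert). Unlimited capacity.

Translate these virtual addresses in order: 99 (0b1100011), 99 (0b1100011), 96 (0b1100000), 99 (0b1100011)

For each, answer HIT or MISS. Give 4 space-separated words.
vaddr=99: (3,0) not in TLB -> MISS, insert
vaddr=99: (3,0) in TLB -> HIT
vaddr=96: (3,0) in TLB -> HIT
vaddr=99: (3,0) in TLB -> HIT

Answer: MISS HIT HIT HIT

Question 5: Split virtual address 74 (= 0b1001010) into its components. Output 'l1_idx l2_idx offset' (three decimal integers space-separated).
vaddr = 74 = 0b1001010
  top 2 bits -> l1_idx = 2
  next 2 bits -> l2_idx = 1
  bottom 3 bits -> offset = 2

Answer: 2 1 2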